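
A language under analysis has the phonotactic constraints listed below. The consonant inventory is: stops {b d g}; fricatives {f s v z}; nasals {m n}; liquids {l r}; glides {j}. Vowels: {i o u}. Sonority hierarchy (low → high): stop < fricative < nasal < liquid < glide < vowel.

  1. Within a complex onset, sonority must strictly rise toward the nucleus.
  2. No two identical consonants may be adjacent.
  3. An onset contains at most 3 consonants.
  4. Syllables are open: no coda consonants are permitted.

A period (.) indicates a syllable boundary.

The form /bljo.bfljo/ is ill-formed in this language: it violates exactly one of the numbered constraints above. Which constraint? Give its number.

/bljo.bfljo/: syllable 2 onset /bflj/ has 4 consonants (> 3).
This is a violation of constraint 3: "An onset contains at most 3 consonants."
The remaining constraints (1, 2, 4) are satisfied.

3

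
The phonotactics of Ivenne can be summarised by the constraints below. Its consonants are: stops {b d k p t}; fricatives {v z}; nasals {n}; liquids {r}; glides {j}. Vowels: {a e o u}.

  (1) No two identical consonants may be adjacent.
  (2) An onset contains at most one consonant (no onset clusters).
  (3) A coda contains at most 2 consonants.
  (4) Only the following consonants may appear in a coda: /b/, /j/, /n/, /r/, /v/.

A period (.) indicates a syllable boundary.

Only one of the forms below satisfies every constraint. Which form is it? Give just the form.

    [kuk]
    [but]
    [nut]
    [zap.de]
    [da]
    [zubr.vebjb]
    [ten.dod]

[da]

[kuk] — violates constraint 4: syllable 1 coda contains /k/, which is not a licensed coda consonant → phonotactically illegal
[but] — violates constraint 4: syllable 1 coda contains /t/, which is not a licensed coda consonant → phonotactically illegal
[nut] — violates constraint 4: syllable 1 coda contains /t/, which is not a licensed coda consonant → phonotactically illegal
[zap.de] — violates constraint 4: syllable 1 coda contains /p/, which is not a licensed coda consonant → phonotactically illegal
[da] — σ1 onset /d/, coda /∅/ ok → phonotactically legal
[zubr.vebjb] — violates constraint 3: syllable 2 coda /bjb/ has 3 consonants (> 2) → phonotactically illegal
[ten.dod] — violates constraint 4: syllable 2 coda contains /d/, which is not a licensed coda consonant → phonotactically illegal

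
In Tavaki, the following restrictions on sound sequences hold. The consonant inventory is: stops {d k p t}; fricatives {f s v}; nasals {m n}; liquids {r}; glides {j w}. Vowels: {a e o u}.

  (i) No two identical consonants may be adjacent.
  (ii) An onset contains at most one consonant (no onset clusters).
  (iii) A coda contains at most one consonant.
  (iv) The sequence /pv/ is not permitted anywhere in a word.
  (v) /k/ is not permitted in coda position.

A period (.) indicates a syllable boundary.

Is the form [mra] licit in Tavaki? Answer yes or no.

no

[mra] — violates constraint (ii): syllable 1 onset /mr/ has 2 consonants (> 1) → illicit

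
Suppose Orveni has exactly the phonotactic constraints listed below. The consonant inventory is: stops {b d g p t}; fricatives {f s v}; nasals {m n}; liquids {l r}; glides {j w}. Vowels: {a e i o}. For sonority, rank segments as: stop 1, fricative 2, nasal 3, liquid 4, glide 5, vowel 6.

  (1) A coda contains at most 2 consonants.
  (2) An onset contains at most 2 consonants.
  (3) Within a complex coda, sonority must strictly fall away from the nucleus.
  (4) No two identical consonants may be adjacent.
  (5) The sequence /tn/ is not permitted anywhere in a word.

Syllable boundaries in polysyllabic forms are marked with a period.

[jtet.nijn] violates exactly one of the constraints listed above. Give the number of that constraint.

5

[jtet.nijn]: contains banned sequence /tn/.
This is a violation of constraint 5: "The sequence /tn/ is not permitted anywhere in a word."
The remaining constraints (1, 2, 3, 4) are satisfied.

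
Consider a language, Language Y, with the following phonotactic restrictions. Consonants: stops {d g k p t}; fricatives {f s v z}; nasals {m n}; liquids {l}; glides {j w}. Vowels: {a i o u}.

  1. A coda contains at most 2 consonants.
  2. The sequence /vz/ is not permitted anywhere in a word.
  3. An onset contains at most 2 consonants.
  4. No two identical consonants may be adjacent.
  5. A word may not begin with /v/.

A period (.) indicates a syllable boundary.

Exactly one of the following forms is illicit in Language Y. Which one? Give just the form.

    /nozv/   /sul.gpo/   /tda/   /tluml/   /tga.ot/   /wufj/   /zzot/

/nozv/ — σ1 onset /n/, coda /zv/ (2C) ok → licit
/sul.gpo/ — σ1 onset /s/, coda /l/ ok; σ2 onset /gp/ (2C), coda /∅/ ok → licit
/tda/ — σ1 onset /td/ (2C), coda /∅/ ok → licit
/tluml/ — σ1 onset /tl/ (2C), coda /ml/ (2C) ok → licit
/tga.ot/ — σ1 onset /tg/ (2C), coda /∅/ ok; σ2 onset /∅/, coda /t/ ok → licit
/wufj/ — σ1 onset /w/, coda /fj/ (2C) ok → licit
/zzot/ — violates constraint 4: adjacent identical consonants /zz/ → illicit

/zzot/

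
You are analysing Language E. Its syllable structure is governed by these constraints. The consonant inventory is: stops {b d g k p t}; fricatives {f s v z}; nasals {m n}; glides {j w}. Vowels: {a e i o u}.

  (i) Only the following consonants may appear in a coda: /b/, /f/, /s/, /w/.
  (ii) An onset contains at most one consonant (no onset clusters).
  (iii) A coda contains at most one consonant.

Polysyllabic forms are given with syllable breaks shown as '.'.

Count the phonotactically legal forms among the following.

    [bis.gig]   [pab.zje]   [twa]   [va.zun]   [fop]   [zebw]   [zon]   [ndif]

[bis.gig] — violates constraint (i): syllable 2 coda contains /g/, which is not a licensed coda consonant → phonotactically illegal
[pab.zje] — violates constraint (ii): syllable 2 onset /zj/ has 2 consonants (> 1) → phonotactically illegal
[twa] — violates constraint (ii): syllable 1 onset /tw/ has 2 consonants (> 1) → phonotactically illegal
[va.zun] — violates constraint (i): syllable 2 coda contains /n/, which is not a licensed coda consonant → phonotactically illegal
[fop] — violates constraint (i): syllable 1 coda contains /p/, which is not a licensed coda consonant → phonotactically illegal
[zebw] — violates constraint (iii): syllable 1 coda /bw/ has 2 consonants (> 1) → phonotactically illegal
[zon] — violates constraint (i): syllable 1 coda contains /n/, which is not a licensed coda consonant → phonotactically illegal
[ndif] — violates constraint (ii): syllable 1 onset /nd/ has 2 consonants (> 1) → phonotactically illegal
No form is phonotactically legal → 0.

0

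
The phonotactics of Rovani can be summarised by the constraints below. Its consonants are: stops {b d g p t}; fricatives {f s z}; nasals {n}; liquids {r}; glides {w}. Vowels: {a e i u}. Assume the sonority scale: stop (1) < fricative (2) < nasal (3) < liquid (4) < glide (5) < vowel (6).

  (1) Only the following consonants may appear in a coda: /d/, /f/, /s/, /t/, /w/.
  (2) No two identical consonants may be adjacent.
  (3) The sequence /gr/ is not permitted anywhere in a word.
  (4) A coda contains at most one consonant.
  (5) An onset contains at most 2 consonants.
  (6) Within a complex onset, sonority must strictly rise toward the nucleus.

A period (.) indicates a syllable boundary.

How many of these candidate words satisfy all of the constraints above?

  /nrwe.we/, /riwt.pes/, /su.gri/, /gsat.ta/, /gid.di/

/nrwe.we/ — violates constraint 5: syllable 1 onset /nrw/ has 3 consonants (> 2) → ill-formed
/riwt.pes/ — violates constraint 4: syllable 1 coda /wt/ has 2 consonants (> 1) → ill-formed
/su.gri/ — violates constraint 3: contains banned sequence /gr/ → ill-formed
/gsat.ta/ — violates constraint 2: adjacent identical consonants /tt/ → ill-formed
/gid.di/ — violates constraint 2: adjacent identical consonants /dd/ → ill-formed
No form is well-formed → 0.

0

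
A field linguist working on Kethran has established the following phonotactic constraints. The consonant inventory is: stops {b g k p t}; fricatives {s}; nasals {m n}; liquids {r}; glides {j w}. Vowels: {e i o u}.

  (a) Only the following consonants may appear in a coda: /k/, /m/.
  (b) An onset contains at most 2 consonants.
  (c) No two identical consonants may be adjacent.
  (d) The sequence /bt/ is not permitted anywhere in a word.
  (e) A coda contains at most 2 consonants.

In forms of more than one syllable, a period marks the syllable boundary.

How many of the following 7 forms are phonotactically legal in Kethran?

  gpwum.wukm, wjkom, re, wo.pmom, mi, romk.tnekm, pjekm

5

gpwum.wukm — violates constraint (b): syllable 1 onset /gpw/ has 3 consonants (> 2) → phonotactically illegal
wjkom — violates constraint (b): syllable 1 onset /wjk/ has 3 consonants (> 2) → phonotactically illegal
re — σ1 onset /r/, coda /∅/ ok → phonotactically legal
wo.pmom — σ1 onset /w/, coda /∅/ ok; σ2 onset /pm/ (2C), coda /m/ ok → phonotactically legal
mi — σ1 onset /m/, coda /∅/ ok → phonotactically legal
romk.tnekm — σ1 onset /r/, coda /mk/ (2C) ok; σ2 onset /tn/ (2C), coda /km/ (2C) ok → phonotactically legal
pjekm — σ1 onset /pj/ (2C), coda /km/ (2C) ok → phonotactically legal
Phonotactically legal: re, wo.pmom, mi, romk.tnekm, pjekm → 5.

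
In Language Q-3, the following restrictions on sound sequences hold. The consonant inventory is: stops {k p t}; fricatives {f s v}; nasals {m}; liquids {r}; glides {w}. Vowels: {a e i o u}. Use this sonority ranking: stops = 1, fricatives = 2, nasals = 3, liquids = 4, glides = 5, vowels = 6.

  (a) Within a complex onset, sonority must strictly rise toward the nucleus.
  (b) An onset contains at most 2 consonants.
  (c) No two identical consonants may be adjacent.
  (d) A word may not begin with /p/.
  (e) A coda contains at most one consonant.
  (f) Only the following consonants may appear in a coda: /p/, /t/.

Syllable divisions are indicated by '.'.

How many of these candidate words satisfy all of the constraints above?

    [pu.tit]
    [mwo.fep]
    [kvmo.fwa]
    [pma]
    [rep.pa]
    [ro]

2

[pu.tit] — violates constraint (d): word begins with /p/ → illicit
[mwo.fep] — σ1 onset /mw/ (3→5 rises), coda /∅/ ok; σ2 onset /f/, coda /p/ ok → licit
[kvmo.fwa] — violates constraint (b): syllable 1 onset /kvm/ has 3 consonants (> 2) → illicit
[pma] — violates constraint (d): word begins with /p/ → illicit
[rep.pa] — violates constraint (c): adjacent identical consonants /pp/ → illicit
[ro] — σ1 onset /r/, coda /∅/ ok → licit
Licit: [mwo.fep], [ro] → 2.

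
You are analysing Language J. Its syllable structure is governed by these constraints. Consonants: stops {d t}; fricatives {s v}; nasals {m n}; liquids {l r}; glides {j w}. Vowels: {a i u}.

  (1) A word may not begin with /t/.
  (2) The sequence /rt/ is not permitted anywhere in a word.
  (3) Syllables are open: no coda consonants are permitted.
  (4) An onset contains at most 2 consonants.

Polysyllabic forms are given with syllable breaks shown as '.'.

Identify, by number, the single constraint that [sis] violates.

3

[sis]: syllable 1 coda /s/ has 1 consonant (> 0).
This is a violation of constraint 3: "Syllables are open: no coda consonants are permitted."
The remaining constraints (1, 2, 4) are satisfied.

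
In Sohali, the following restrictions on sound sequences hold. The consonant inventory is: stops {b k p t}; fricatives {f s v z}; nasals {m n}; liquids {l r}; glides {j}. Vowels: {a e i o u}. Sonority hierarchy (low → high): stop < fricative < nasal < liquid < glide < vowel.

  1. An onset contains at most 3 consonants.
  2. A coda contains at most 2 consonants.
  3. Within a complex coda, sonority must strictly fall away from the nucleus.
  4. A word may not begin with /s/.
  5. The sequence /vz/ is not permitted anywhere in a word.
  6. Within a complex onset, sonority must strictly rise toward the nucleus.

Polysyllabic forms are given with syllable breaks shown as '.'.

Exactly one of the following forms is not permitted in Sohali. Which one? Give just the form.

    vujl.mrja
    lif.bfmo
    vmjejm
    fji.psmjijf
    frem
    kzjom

fji.psmjijf

vujl.mrja — σ1 onset /v/, coda /jl/ (5→4 falls) ok; σ2 onset /mrj/ (3→4→5 rises), coda /∅/ ok → permitted
lif.bfmo — σ1 onset /l/, coda /f/ ok; σ2 onset /bfm/ (1→2→3 rises), coda /∅/ ok → permitted
vmjejm — σ1 onset /vmj/ (2→3→5 rises), coda /jm/ (5→3 falls) ok → permitted
fji.psmjijf — violates constraint 1: syllable 2 onset /psmj/ has 4 consonants (> 3) → not permitted
frem — σ1 onset /fr/ (2→4 rises), coda /m/ ok → permitted
kzjom — σ1 onset /kzj/ (1→2→5 rises), coda /m/ ok → permitted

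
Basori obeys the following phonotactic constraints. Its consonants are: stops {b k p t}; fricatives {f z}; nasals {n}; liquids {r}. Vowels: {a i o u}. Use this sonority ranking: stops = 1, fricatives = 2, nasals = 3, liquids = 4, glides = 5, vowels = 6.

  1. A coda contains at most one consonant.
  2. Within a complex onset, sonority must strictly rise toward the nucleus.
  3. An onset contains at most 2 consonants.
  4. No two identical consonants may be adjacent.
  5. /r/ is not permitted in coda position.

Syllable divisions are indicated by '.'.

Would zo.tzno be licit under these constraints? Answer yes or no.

zo.tzno — violates constraint 3: syllable 2 onset /tzn/ has 3 consonants (> 2) → illicit

no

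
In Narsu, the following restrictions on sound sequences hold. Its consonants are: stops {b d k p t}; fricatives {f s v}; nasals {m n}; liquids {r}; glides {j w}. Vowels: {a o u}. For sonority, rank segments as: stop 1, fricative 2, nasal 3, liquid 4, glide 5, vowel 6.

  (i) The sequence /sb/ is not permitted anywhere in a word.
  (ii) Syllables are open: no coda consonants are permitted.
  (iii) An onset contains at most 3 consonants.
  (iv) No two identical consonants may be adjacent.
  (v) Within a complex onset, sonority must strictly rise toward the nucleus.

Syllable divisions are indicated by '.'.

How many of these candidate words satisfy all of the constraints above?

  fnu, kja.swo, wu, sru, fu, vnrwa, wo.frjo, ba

7

fnu — σ1 onset /fn/ (2→3 rises), coda /∅/ ok → well-formed
kja.swo — σ1 onset /kj/ (1→5 rises), coda /∅/ ok; σ2 onset /sw/ (2→5 rises), coda /∅/ ok → well-formed
wu — σ1 onset /w/, coda /∅/ ok → well-formed
sru — σ1 onset /sr/ (2→4 rises), coda /∅/ ok → well-formed
fu — σ1 onset /f/, coda /∅/ ok → well-formed
vnrwa — violates constraint (iii): syllable 1 onset /vnrw/ has 4 consonants (> 3) → ill-formed
wo.frjo — σ1 onset /w/, coda /∅/ ok; σ2 onset /frj/ (2→4→5 rises), coda /∅/ ok → well-formed
ba — σ1 onset /b/, coda /∅/ ok → well-formed
Well-formed: fnu, kja.swo, wu, sru, fu, wo.frjo, ba → 7.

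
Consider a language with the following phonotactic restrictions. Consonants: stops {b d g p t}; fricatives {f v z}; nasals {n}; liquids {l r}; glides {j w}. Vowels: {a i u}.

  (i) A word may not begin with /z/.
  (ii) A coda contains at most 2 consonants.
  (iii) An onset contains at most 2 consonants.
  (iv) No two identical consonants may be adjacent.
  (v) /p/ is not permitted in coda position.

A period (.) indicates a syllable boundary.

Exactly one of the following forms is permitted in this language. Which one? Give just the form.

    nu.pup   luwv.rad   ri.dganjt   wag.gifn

nu.pup — violates constraint (v): syllable 2 coda contains /p/ → not permitted
luwv.rad — σ1 onset /l/, coda /wv/ (2C) ok; σ2 onset /r/, coda /d/ ok → permitted
ri.dganjt — violates constraint (ii): syllable 2 coda /njt/ has 3 consonants (> 2) → not permitted
wag.gifn — violates constraint (iv): adjacent identical consonants /gg/ → not permitted

luwv.rad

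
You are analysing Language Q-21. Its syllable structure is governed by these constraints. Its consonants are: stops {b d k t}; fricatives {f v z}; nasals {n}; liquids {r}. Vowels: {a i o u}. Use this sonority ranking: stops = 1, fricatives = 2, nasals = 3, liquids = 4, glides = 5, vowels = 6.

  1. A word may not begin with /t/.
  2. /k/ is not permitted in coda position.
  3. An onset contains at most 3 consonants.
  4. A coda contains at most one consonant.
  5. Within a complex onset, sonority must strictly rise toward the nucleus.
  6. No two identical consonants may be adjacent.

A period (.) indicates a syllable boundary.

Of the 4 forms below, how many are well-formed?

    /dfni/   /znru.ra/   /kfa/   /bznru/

/dfni/ — σ1 onset /dfn/ (1→2→3 rises), coda /∅/ ok → well-formed
/znru.ra/ — σ1 onset /znr/ (2→3→4 rises), coda /∅/ ok; σ2 onset /r/, coda /∅/ ok → well-formed
/kfa/ — σ1 onset /kf/ (1→2 rises), coda /∅/ ok → well-formed
/bznru/ — violates constraint 3: syllable 1 onset /bznr/ has 4 consonants (> 3) → ill-formed
Well-formed: /dfni/, /znru.ra/, /kfa/ → 3.

3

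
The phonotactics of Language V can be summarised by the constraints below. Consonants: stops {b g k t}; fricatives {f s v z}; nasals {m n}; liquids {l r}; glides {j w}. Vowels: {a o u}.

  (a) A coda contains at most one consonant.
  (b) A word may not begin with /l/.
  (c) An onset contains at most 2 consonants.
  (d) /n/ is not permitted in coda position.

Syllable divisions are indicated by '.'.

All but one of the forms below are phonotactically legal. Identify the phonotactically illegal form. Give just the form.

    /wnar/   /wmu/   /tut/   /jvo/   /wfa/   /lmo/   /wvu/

/wnar/ — σ1 onset /wn/ (2C), coda /r/ ok → phonotactically legal
/wmu/ — σ1 onset /wm/ (2C), coda /∅/ ok → phonotactically legal
/tut/ — σ1 onset /t/, coda /t/ ok → phonotactically legal
/jvo/ — σ1 onset /jv/ (2C), coda /∅/ ok → phonotactically legal
/wfa/ — σ1 onset /wf/ (2C), coda /∅/ ok → phonotactically legal
/lmo/ — violates constraint (b): word begins with /l/ → phonotactically illegal
/wvu/ — σ1 onset /wv/ (2C), coda /∅/ ok → phonotactically legal

/lmo/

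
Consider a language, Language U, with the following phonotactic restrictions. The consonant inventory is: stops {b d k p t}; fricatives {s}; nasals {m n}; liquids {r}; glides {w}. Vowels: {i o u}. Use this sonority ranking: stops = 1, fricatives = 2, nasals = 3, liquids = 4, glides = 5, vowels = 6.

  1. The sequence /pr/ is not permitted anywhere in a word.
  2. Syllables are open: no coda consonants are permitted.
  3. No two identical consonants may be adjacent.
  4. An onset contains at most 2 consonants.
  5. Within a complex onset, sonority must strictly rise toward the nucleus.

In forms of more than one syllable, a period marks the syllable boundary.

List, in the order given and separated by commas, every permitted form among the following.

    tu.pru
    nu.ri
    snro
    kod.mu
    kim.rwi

tu.pru — violates constraint 1: contains banned sequence /pr/ → not permitted
nu.ri — σ1 onset /n/, coda /∅/ ok; σ2 onset /r/, coda /∅/ ok → permitted
snro — violates constraint 4: syllable 1 onset /snr/ has 3 consonants (> 2) → not permitted
kod.mu — violates constraint 2: syllable 1 coda /d/ has 1 consonant (> 0) → not permitted
kim.rwi — violates constraint 2: syllable 1 coda /m/ has 1 consonant (> 0) → not permitted

nu.ri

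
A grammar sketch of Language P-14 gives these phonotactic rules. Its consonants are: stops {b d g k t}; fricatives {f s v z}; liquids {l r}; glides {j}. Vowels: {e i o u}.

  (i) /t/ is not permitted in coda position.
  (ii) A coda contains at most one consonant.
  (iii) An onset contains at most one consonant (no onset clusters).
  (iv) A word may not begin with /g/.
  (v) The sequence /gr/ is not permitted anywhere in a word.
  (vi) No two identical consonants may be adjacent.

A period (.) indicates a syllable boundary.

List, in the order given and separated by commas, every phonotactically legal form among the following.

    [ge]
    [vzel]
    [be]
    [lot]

[ge] — violates constraint (iv): word begins with /g/ → phonotactically illegal
[vzel] — violates constraint (iii): syllable 1 onset /vz/ has 2 consonants (> 1) → phonotactically illegal
[be] — σ1 onset /b/, coda /∅/ ok → phonotactically legal
[lot] — violates constraint (i): syllable 1 coda contains /t/ → phonotactically illegal

[be]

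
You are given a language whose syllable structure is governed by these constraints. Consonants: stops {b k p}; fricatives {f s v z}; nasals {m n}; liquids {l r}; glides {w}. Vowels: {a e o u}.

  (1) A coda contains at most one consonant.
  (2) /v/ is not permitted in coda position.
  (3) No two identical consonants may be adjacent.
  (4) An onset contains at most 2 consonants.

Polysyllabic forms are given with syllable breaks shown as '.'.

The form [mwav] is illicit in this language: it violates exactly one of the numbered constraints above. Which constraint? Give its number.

2

[mwav]: syllable 1 coda contains /v/.
This is a violation of constraint 2: "/v/ is not permitted in coda position."
The remaining constraints (1, 3, 4) are satisfied.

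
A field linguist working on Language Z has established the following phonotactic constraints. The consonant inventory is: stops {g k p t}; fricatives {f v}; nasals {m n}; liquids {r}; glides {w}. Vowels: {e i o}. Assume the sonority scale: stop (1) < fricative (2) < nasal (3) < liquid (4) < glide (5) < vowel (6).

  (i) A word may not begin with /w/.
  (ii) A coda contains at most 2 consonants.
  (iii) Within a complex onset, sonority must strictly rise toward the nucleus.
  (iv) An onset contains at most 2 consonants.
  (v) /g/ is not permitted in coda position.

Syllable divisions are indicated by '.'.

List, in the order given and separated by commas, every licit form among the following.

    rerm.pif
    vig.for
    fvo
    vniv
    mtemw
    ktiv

rerm.pif — σ1 onset /r/, coda /rm/ (2C) ok; σ2 onset /p/, coda /f/ ok → licit
vig.for — violates constraint (v): syllable 1 coda contains /g/ → illicit
fvo — violates constraint (iii): syllable 1 onset /fv/: /f/ (fricative, 2) → /v/ (fricative, 2) does not rise → illicit
vniv — σ1 onset /vn/ (2→3 rises), coda /v/ ok → licit
mtemw — violates constraint (iii): syllable 1 onset /mt/: /m/ (nasal, 3) → /t/ (stop, 1) does not rise → illicit
ktiv — violates constraint (iii): syllable 1 onset /kt/: /k/ (stop, 1) → /t/ (stop, 1) does not rise → illicit

rerm.pif, vniv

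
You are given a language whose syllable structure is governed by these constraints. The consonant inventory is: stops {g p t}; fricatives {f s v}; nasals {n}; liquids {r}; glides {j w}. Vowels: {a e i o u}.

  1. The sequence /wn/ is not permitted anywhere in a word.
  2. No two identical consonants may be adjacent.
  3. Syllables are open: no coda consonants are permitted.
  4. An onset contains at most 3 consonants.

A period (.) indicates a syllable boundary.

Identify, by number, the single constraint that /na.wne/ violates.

1

/na.wne/: contains banned sequence /wn/.
This is a violation of constraint 1: "The sequence /wn/ is not permitted anywhere in a word."
The remaining constraints (2, 3, 4) are satisfied.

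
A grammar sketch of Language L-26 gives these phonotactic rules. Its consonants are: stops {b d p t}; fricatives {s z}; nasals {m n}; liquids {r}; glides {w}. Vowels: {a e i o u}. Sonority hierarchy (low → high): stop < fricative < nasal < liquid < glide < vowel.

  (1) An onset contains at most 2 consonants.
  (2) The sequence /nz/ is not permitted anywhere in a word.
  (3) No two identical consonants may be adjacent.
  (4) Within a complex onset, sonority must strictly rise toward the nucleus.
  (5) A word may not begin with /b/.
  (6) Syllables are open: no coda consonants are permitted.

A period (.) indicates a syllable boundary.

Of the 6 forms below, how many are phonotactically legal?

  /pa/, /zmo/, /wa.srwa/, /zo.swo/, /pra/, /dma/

5

/pa/ — σ1 onset /p/, coda /∅/ ok → phonotactically legal
/zmo/ — σ1 onset /zm/ (2→3 rises), coda /∅/ ok → phonotactically legal
/wa.srwa/ — violates constraint 1: syllable 2 onset /srw/ has 3 consonants (> 2) → phonotactically illegal
/zo.swo/ — σ1 onset /z/, coda /∅/ ok; σ2 onset /sw/ (2→5 rises), coda /∅/ ok → phonotactically legal
/pra/ — σ1 onset /pr/ (1→4 rises), coda /∅/ ok → phonotactically legal
/dma/ — σ1 onset /dm/ (1→3 rises), coda /∅/ ok → phonotactically legal
Phonotactically legal: /pa/, /zmo/, /zo.swo/, /pra/, /dma/ → 5.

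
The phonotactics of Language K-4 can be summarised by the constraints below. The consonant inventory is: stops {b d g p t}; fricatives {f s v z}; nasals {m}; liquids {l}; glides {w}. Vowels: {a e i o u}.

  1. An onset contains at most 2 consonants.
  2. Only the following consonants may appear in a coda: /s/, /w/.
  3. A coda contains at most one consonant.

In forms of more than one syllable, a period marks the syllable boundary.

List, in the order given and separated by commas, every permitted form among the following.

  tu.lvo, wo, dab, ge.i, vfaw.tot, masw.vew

tu.lvo — σ1 onset /t/, coda /∅/ ok; σ2 onset /lv/ (2C), coda /∅/ ok → permitted
wo — σ1 onset /w/, coda /∅/ ok → permitted
dab — violates constraint 2: syllable 1 coda contains /b/, which is not a licensed coda consonant → not permitted
ge.i — σ1 onset /g/, coda /∅/ ok; σ2 onset /∅/, coda /∅/ ok → permitted
vfaw.tot — violates constraint 2: syllable 2 coda contains /t/, which is not a licensed coda consonant → not permitted
masw.vew — violates constraint 3: syllable 1 coda /sw/ has 2 consonants (> 1) → not permitted

tu.lvo, wo, ge.i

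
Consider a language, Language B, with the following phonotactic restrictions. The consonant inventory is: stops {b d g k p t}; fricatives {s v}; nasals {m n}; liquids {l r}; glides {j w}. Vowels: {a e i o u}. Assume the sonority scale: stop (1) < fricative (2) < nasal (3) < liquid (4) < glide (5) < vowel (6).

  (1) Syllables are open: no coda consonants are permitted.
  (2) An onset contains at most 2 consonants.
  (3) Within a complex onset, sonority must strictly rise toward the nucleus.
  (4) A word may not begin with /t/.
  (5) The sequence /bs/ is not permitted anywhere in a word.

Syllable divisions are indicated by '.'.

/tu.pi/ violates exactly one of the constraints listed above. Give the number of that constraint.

4

/tu.pi/: word begins with /t/.
This is a violation of constraint 4: "A word may not begin with /t/."
The remaining constraints (1, 2, 3, 5) are satisfied.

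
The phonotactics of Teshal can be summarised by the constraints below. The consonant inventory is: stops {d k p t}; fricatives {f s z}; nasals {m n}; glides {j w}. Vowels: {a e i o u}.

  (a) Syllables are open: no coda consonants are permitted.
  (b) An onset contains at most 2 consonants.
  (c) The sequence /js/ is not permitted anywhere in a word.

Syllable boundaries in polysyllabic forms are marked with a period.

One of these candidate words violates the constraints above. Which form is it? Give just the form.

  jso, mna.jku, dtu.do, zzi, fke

jso — violates constraint (c): contains banned sequence /js/ → phonotactically illegal
mna.jku — σ1 onset /mn/ (2C), coda /∅/ ok; σ2 onset /jk/ (2C), coda /∅/ ok → phonotactically legal
dtu.do — σ1 onset /dt/ (2C), coda /∅/ ok; σ2 onset /d/, coda /∅/ ok → phonotactically legal
zzi — σ1 onset /zz/ (2C), coda /∅/ ok → phonotactically legal
fke — σ1 onset /fk/ (2C), coda /∅/ ok → phonotactically legal

jso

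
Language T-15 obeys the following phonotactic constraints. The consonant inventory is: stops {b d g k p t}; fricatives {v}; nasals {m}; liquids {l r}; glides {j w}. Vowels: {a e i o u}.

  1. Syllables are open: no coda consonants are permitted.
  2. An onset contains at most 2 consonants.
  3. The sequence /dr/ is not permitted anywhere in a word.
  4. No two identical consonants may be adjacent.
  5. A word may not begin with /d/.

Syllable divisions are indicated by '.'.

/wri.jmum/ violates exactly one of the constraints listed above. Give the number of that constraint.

/wri.jmum/: syllable 2 coda /m/ has 1 consonant (> 0).
This is a violation of constraint 1: "Syllables are open: no coda consonants are permitted."
The remaining constraints (2, 3, 4, 5) are satisfied.

1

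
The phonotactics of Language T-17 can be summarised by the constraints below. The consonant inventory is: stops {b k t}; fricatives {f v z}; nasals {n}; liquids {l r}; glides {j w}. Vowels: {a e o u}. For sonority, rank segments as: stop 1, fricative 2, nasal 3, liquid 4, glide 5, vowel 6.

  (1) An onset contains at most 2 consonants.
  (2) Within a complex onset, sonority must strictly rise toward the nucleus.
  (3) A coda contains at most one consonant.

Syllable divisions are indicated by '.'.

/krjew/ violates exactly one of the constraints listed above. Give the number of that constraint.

/krjew/: syllable 1 onset /krj/ has 3 consonants (> 2).
This is a violation of constraint 1: "An onset contains at most 2 consonants."
The remaining constraints (2, 3) are satisfied.

1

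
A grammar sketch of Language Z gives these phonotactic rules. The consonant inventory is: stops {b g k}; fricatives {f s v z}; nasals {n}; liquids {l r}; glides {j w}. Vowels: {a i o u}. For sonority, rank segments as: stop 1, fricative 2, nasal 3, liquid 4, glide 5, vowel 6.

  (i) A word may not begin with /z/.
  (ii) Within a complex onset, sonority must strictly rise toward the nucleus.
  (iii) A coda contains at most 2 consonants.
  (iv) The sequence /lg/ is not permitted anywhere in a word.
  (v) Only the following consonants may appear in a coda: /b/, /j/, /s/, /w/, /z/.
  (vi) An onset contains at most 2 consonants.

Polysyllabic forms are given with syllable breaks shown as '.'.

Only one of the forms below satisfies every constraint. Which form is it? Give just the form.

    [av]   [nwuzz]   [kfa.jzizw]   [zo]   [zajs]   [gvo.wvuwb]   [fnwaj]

[nwuzz]

[av] — violates constraint (v): syllable 1 coda contains /v/, which is not a licensed coda consonant → phonotactically illegal
[nwuzz] — σ1 onset /nw/ (3→5 rises), coda /zz/ (2C) ok → phonotactically legal
[kfa.jzizw] — violates constraint (ii): syllable 2 onset /jz/: /j/ (glide, 5) → /z/ (fricative, 2) does not rise → phonotactically illegal
[zo] — violates constraint (i): word begins with /z/ → phonotactically illegal
[zajs] — violates constraint (i): word begins with /z/ → phonotactically illegal
[gvo.wvuwb] — violates constraint (ii): syllable 2 onset /wv/: /w/ (glide, 5) → /v/ (fricative, 2) does not rise → phonotactically illegal
[fnwaj] — violates constraint (vi): syllable 1 onset /fnw/ has 3 consonants (> 2) → phonotactically illegal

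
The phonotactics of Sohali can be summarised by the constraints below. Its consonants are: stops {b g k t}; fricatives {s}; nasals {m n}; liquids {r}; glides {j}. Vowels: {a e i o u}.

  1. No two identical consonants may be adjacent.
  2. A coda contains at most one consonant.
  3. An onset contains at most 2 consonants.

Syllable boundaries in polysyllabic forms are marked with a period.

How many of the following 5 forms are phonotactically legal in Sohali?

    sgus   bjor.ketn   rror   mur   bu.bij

3

sgus — σ1 onset /sg/ (2C), coda /s/ ok → phonotactically legal
bjor.ketn — violates constraint 2: syllable 2 coda /tn/ has 2 consonants (> 1) → phonotactically illegal
rror — violates constraint 1: adjacent identical consonants /rr/ → phonotactically illegal
mur — σ1 onset /m/, coda /r/ ok → phonotactically legal
bu.bij — σ1 onset /b/, coda /∅/ ok; σ2 onset /b/, coda /j/ ok → phonotactically legal
Phonotactically legal: sgus, mur, bu.bij → 3.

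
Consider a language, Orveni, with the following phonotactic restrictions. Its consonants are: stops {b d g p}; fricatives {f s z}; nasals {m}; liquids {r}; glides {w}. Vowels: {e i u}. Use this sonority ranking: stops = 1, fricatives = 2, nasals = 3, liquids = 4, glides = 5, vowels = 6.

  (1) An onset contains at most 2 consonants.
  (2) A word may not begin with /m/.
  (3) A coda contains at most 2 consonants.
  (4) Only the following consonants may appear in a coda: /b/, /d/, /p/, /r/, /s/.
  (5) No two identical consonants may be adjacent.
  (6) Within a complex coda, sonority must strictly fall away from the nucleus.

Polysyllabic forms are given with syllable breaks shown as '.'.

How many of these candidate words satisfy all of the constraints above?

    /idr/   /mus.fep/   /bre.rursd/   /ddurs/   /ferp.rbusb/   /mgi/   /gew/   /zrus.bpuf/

1

/idr/ — violates constraint 6: syllable 1 coda /dr/: /d/ (stop, 1) → /r/ (liquid, 4) does not fall → ill-formed
/mus.fep/ — violates constraint 2: word begins with /m/ → ill-formed
/bre.rursd/ — violates constraint 3: syllable 2 coda /rsd/ has 3 consonants (> 2) → ill-formed
/ddurs/ — violates constraint 5: adjacent identical consonants /dd/ → ill-formed
/ferp.rbusb/ — σ1 onset /f/, coda /rp/ (4→1 falls) ok; σ2 onset /rb/ (2C), coda /sb/ (2→1 falls) ok → well-formed
/mgi/ — violates constraint 2: word begins with /m/ → ill-formed
/gew/ — violates constraint 4: syllable 1 coda contains /w/, which is not a licensed coda consonant → ill-formed
/zrus.bpuf/ — violates constraint 4: syllable 2 coda contains /f/, which is not a licensed coda consonant → ill-formed
Well-formed: /ferp.rbusb/ → 1.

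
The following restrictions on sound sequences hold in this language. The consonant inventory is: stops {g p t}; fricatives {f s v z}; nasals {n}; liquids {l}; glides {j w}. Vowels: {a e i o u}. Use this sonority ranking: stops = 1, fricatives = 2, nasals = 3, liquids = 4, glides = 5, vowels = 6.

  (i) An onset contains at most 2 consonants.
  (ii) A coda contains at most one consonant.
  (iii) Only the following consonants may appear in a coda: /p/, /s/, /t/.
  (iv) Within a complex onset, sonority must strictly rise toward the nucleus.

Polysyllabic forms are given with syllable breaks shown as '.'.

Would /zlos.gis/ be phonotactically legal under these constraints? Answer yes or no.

/zlos.gis/ — σ1 onset /zl/ (2→4 rises), coda /s/ ok; σ2 onset /g/, coda /s/ ok → phonotactically legal

yes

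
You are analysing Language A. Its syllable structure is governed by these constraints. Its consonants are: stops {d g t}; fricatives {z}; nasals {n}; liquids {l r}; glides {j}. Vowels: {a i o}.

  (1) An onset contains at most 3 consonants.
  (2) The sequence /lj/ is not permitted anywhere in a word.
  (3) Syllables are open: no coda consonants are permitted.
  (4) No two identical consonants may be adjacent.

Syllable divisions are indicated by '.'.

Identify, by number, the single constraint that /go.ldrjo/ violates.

1

/go.ldrjo/: syllable 2 onset /ldrj/ has 4 consonants (> 3).
This is a violation of constraint 1: "An onset contains at most 3 consonants."
The remaining constraints (2, 3, 4) are satisfied.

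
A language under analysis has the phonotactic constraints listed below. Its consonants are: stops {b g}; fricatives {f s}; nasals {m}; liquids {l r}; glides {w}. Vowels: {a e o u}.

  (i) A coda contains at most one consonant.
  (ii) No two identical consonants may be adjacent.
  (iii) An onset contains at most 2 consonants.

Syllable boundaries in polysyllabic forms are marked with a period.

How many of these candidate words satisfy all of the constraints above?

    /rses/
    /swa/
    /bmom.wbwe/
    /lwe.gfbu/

2

/rses/ — σ1 onset /rs/ (2C), coda /s/ ok → well-formed
/swa/ — σ1 onset /sw/ (2C), coda /∅/ ok → well-formed
/bmom.wbwe/ — violates constraint (iii): syllable 2 onset /wbw/ has 3 consonants (> 2) → ill-formed
/lwe.gfbu/ — violates constraint (iii): syllable 2 onset /gfb/ has 3 consonants (> 2) → ill-formed
Well-formed: /rses/, /swa/ → 2.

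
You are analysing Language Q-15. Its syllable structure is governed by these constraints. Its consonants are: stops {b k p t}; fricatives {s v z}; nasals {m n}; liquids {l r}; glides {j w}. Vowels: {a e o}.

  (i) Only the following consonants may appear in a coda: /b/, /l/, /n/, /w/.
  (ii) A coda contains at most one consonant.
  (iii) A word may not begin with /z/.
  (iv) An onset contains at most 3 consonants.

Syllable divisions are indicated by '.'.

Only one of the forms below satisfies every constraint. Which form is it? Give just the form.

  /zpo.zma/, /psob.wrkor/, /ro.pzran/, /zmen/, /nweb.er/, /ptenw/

/zpo.zma/ — violates constraint (iii): word begins with /z/ → ill-formed
/psob.wrkor/ — violates constraint (i): syllable 2 coda contains /r/, which is not a licensed coda consonant → ill-formed
/ro.pzran/ — σ1 onset /r/, coda /∅/ ok; σ2 onset /pzr/ (3C), coda /n/ ok → well-formed
/zmen/ — violates constraint (iii): word begins with /z/ → ill-formed
/nweb.er/ — violates constraint (i): syllable 2 coda contains /r/, which is not a licensed coda consonant → ill-formed
/ptenw/ — violates constraint (ii): syllable 1 coda /nw/ has 2 consonants (> 1) → ill-formed

/ro.pzran/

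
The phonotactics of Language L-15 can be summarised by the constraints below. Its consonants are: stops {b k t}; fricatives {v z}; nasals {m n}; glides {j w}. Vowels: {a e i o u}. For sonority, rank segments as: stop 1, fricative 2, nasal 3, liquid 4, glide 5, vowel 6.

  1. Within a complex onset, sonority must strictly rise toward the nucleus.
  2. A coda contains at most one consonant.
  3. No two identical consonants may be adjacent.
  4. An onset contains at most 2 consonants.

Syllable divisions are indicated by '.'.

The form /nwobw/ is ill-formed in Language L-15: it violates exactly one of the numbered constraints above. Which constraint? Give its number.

/nwobw/: syllable 1 coda /bw/ has 2 consonants (> 1).
This is a violation of constraint 2: "A coda contains at most one consonant."
The remaining constraints (1, 3, 4) are satisfied.

2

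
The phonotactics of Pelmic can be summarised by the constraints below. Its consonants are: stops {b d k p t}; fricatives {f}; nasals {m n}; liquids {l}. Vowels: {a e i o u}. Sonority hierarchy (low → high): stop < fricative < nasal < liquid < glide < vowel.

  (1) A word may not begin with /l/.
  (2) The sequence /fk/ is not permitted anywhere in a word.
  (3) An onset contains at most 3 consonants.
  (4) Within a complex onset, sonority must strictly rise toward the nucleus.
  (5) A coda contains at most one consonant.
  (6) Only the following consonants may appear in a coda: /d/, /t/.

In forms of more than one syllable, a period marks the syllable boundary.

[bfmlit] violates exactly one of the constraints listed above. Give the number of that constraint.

[bfmlit]: syllable 1 onset /bfml/ has 4 consonants (> 3).
This is a violation of constraint 3: "An onset contains at most 3 consonants."
The remaining constraints (1, 2, 4, 5, 6) are satisfied.

3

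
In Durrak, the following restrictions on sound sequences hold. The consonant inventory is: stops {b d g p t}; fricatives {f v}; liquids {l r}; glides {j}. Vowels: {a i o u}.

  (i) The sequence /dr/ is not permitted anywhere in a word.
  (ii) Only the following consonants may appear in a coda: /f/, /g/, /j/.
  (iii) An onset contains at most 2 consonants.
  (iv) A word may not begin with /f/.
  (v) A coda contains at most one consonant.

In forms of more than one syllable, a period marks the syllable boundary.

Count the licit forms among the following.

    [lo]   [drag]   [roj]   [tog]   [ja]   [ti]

5

[lo] — σ1 onset /l/, coda /∅/ ok → licit
[drag] — violates constraint (i): contains banned sequence /dr/ → illicit
[roj] — σ1 onset /r/, coda /j/ ok → licit
[tog] — σ1 onset /t/, coda /g/ ok → licit
[ja] — σ1 onset /j/, coda /∅/ ok → licit
[ti] — σ1 onset /t/, coda /∅/ ok → licit
Licit: [lo], [roj], [tog], [ja], [ti] → 5.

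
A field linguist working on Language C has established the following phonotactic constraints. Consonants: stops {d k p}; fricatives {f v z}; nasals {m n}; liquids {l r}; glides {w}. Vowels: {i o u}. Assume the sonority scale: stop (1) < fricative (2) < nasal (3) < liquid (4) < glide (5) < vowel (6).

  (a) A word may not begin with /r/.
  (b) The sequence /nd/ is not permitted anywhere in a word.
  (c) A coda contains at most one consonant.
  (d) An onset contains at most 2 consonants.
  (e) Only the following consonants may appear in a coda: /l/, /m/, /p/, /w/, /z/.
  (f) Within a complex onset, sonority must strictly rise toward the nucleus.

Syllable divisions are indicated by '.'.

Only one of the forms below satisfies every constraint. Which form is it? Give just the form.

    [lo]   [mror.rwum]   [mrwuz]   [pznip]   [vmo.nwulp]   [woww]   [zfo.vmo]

[lo]

[lo] — σ1 onset /l/, coda /∅/ ok → licit
[mror.rwum] — violates constraint (e): syllable 1 coda contains /r/, which is not a licensed coda consonant → illicit
[mrwuz] — violates constraint (d): syllable 1 onset /mrw/ has 3 consonants (> 2) → illicit
[pznip] — violates constraint (d): syllable 1 onset /pzn/ has 3 consonants (> 2) → illicit
[vmo.nwulp] — violates constraint (c): syllable 2 coda /lp/ has 2 consonants (> 1) → illicit
[woww] — violates constraint (c): syllable 1 coda /ww/ has 2 consonants (> 1) → illicit
[zfo.vmo] — violates constraint (f): syllable 1 onset /zf/: /z/ (fricative, 2) → /f/ (fricative, 2) does not rise → illicit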